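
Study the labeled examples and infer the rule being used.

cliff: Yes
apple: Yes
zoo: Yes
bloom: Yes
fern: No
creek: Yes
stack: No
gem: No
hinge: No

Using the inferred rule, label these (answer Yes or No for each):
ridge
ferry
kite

No, Yes, No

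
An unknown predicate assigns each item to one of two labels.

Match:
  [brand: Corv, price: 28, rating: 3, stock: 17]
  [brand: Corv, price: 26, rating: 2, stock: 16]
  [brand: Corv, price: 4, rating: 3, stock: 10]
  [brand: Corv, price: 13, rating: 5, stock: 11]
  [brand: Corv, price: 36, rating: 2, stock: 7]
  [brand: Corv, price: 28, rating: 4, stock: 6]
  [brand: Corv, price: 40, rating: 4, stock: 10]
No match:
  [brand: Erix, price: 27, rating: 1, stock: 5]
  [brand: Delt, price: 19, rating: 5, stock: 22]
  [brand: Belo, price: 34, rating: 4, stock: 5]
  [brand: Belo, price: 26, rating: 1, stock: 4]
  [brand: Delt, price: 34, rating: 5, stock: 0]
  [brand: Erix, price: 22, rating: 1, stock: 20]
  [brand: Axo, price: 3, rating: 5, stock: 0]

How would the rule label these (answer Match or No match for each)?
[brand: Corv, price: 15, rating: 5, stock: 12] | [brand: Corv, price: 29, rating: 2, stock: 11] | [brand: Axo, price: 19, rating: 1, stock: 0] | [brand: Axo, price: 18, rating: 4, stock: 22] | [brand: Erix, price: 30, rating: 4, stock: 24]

Match, Match, No match, No match, No match

The rule appears to be: brand is Corv.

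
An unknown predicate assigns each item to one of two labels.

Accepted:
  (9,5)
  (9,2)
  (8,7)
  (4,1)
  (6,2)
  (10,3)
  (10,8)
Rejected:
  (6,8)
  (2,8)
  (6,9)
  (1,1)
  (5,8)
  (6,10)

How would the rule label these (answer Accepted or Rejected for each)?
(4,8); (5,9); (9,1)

Rejected, Rejected, Accepted

One predicate separates the groups cleanly: first > second.
(4,8): Rejected (4 < 8).
(5,9): Rejected (5 < 9).
(9,1): Accepted (9 > 1).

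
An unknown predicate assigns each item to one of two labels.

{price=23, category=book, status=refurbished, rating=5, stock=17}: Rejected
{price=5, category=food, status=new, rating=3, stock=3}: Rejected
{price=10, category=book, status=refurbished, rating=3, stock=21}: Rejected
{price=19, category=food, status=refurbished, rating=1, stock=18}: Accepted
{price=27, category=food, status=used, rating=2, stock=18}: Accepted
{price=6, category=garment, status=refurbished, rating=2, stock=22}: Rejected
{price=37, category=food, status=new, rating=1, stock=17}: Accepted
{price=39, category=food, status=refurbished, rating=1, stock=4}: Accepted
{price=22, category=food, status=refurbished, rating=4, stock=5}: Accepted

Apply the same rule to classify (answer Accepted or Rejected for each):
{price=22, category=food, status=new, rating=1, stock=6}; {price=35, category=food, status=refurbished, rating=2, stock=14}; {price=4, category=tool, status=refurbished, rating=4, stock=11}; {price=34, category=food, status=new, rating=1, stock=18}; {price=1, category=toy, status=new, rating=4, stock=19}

Accepted, Accepted, Rejected, Accepted, Rejected

The pattern is that an item is 'Accepted' exactly when: category is food AND price ≥ 6.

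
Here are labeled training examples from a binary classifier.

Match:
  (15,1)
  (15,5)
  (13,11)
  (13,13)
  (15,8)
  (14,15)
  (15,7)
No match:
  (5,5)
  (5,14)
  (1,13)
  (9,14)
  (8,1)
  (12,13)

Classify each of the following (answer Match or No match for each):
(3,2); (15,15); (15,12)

Every 'Match' example satisfies: first ≥ 13. None of the 'No match' examples do.
(3,2) — first 3, hence No match.
(15,15) — first 15, hence Match.
(15,12) — first 15, hence Match.

No match, Match, Match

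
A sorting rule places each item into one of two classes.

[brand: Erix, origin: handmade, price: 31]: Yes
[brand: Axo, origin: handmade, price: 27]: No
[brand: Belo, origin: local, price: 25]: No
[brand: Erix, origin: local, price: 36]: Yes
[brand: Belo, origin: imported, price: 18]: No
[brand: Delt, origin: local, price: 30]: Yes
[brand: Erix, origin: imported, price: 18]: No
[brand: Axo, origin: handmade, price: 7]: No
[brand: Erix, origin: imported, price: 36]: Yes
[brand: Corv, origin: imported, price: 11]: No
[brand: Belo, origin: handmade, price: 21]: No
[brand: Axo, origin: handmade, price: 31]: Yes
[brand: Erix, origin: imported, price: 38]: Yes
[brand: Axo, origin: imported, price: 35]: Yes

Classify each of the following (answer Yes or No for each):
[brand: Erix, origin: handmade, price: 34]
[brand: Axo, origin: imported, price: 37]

Every 'Yes' example satisfies: price ≥ 30. None of the 'No' examples do.
[brand: Erix, origin: handmade, price: 34]: price = 34, satisfies this → Yes.
[brand: Axo, origin: imported, price: 37]: price = 37, satisfies this → Yes.

Yes, Yes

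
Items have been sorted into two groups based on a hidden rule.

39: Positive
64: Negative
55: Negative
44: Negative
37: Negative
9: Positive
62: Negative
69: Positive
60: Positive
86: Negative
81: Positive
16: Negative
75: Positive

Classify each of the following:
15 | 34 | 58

The distinguishing property — multiple of 3 — holds for all the 'Positive' cases and none of the 'Negative' cases.
15 → 15 = 3·5 → Positive.
34 → 34 = 3·11 + 1 → Negative.
58 → 58 = 3·19 + 1 → Negative.

Positive, Negative, Negative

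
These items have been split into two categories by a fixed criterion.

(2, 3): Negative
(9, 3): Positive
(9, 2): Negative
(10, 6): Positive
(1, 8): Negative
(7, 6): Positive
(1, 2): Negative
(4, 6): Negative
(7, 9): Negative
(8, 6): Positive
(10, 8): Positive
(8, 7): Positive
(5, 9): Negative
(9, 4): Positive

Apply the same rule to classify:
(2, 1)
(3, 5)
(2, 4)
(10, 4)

Negative, Negative, Negative, Positive

One predicate separates the groups cleanly: first > second AND sum ≥ 12.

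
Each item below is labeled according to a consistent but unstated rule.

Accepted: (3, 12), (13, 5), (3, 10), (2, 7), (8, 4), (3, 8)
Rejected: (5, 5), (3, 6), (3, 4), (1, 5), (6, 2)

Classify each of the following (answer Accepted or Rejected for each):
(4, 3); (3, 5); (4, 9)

A rule that fits every label: max ≥ 7 — true of each 'Accepted' example, false of each 'Rejected' one.
Rejected: (4, 3), since max 4. Rejected: (3, 5), since max 5. Accepted: (4, 9), since max 9.

Rejected, Rejected, Accepted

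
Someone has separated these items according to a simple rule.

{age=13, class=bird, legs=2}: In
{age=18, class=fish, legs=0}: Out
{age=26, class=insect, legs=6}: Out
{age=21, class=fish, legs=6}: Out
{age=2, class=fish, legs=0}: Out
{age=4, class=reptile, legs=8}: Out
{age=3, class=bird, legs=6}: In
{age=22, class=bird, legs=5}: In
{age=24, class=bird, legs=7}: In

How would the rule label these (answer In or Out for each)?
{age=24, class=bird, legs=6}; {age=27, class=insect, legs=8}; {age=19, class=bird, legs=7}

In, Out, In

The classifier is using: class is bird.
In: {age=24, class=bird, legs=6}, since class is bird.
Out: {age=27, class=insect, legs=8}, since class is insect.
In: {age=19, class=bird, legs=7}, since class is bird.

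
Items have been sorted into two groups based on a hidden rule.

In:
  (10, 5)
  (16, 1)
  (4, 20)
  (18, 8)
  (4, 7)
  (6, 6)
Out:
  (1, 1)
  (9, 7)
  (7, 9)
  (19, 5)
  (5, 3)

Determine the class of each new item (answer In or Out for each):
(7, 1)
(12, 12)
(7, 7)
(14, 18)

The classifier is using: first is even.

Out, In, Out, In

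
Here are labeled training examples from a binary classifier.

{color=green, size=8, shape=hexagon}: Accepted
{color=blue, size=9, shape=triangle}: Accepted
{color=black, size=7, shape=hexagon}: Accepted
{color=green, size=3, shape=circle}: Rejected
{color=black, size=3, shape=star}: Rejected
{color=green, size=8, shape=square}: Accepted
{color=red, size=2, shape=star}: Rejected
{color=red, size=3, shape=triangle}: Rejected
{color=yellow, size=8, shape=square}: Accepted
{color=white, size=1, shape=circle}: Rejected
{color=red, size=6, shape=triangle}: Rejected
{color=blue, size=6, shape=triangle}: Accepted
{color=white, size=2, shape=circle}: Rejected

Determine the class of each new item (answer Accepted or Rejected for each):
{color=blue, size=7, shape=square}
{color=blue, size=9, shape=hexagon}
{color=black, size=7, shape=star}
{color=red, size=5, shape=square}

Accepted, Accepted, Accepted, Rejected

Rule: color is blue OR size ≥ 7. This holds for each 'Accepted' example and fails for each 'Rejected' one.
{color=blue, size=7, shape=square} — color is blue, size = 7, hence Accepted.
{color=blue, size=9, shape=hexagon} — color is blue, size = 9, hence Accepted.
{color=black, size=7, shape=star} — color is black, size = 7, hence Accepted.
{color=red, size=5, shape=square} — color is red, size = 5, hence Rejected.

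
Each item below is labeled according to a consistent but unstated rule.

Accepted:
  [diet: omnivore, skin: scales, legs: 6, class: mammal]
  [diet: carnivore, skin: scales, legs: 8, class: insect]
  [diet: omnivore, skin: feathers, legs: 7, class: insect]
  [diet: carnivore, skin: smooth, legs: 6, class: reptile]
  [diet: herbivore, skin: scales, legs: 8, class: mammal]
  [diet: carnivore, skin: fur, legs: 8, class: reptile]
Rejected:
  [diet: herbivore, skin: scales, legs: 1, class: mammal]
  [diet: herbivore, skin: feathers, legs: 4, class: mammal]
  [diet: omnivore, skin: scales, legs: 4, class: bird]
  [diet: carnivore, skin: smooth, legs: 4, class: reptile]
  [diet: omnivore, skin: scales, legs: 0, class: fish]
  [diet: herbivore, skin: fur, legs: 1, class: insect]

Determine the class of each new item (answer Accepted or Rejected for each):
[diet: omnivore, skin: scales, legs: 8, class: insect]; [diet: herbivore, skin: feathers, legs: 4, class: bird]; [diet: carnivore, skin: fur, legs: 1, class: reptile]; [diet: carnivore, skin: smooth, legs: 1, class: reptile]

The classifier is using: legs ≥ 6.
[diet: omnivore, skin: scales, legs: 8, class: insect] → legs = 8 → Accepted. [diet: herbivore, skin: feathers, legs: 4, class: bird] → legs = 4 → Rejected. [diet: carnivore, skin: fur, legs: 1, class: reptile] → legs = 1 → Rejected. [diet: carnivore, skin: smooth, legs: 1, class: reptile] → legs = 1 → Rejected.

Accepted, Rejected, Rejected, Rejected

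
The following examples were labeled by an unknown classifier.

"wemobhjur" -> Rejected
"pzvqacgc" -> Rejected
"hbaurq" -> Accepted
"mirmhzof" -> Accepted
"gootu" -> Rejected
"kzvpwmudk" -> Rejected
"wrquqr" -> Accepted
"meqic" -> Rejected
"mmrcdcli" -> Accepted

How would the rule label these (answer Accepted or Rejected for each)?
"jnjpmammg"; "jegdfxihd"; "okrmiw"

Rejected, Rejected, Accepted

'Accepted' ⟺ even length AND contains 'r'.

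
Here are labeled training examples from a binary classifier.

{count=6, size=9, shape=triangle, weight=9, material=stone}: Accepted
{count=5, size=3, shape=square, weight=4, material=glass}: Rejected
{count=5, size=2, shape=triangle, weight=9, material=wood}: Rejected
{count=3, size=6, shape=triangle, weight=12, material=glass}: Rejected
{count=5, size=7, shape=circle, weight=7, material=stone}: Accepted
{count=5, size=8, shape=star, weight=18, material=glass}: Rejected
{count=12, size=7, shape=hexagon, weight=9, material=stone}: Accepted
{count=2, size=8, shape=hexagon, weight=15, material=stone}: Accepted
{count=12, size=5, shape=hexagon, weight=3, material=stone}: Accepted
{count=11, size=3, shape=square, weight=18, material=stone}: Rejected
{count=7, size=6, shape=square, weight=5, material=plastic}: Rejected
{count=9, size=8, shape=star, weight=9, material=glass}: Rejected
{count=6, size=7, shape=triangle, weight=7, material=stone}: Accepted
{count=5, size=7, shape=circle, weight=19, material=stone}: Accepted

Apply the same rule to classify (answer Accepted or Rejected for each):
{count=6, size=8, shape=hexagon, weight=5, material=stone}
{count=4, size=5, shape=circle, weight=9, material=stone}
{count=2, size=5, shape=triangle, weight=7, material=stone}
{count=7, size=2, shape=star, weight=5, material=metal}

Accepted, Accepted, Accepted, Rejected

The distinguishing property — material is stone AND size ≥ 5 — holds for all the 'Accepted' cases and none of the 'Rejected' cases.
{count=6, size=8, shape=hexagon, weight=5, material=stone} — material is stone, size = 8, hence Accepted. {count=4, size=5, shape=circle, weight=9, material=stone} — material is stone, size = 5, hence Accepted. {count=2, size=5, shape=triangle, weight=7, material=stone} — material is stone, size = 5, hence Accepted. {count=7, size=2, shape=star, weight=5, material=metal} — material is metal, size = 2, hence Rejected.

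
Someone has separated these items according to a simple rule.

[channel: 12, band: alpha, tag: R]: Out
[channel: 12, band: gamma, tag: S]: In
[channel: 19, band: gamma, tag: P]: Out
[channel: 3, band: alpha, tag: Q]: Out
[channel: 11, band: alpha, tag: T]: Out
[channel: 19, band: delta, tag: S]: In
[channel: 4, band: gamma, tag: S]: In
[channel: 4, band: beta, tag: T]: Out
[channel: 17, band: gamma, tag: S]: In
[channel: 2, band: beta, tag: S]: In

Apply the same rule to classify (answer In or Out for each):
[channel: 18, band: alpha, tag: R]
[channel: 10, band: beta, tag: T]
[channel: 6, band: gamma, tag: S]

Out, Out, In

The distinguishing property — tag is S — holds for all the 'In' cases and none of the 'Out' cases.
[channel: 18, band: alpha, tag: R]: tag is R, fails this test → Out. [channel: 10, band: beta, tag: T]: tag is T, fails this test → Out. [channel: 6, band: gamma, tag: S]: tag is S, qualifies → In.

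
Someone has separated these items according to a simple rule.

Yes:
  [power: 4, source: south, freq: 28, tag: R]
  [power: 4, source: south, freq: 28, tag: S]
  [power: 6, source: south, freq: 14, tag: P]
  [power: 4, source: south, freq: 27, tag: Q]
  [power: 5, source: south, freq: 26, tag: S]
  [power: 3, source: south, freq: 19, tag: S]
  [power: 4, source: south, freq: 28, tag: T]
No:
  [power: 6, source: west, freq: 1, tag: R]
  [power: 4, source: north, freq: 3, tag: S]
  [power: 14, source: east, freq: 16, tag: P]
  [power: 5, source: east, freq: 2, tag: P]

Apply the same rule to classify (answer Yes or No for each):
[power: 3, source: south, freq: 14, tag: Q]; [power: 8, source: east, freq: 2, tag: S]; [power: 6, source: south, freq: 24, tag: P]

Yes, No, Yes

A rule that fits every label: source is south — true of each 'Yes' example, false of each 'No' one.
[power: 3, source: south, freq: 14, tag: Q]: source is south, fits → Yes.
[power: 8, source: east, freq: 2, tag: S]: source is east, lacks this property → No.
[power: 6, source: south, freq: 24, tag: P]: source is south, fits → Yes.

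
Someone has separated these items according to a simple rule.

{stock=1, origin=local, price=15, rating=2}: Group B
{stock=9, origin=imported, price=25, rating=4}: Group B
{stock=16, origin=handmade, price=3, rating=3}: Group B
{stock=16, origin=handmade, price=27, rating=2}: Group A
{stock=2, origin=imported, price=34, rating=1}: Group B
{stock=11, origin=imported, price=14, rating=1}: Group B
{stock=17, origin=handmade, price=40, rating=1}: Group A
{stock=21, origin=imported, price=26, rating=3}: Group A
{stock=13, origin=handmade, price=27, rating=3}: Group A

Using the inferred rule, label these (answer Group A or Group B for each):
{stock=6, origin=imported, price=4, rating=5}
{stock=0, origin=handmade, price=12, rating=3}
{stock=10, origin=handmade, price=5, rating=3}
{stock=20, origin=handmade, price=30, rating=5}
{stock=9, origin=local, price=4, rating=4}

Rule: stock ≥ 9 AND price ≥ 26. This holds for each 'Group A' example and fails for each 'Group B' one.
{stock=6, origin=imported, price=4, rating=5}: stock = 6, price = 4, doesn't qualify → Group B. {stock=0, origin=handmade, price=12, rating=3}: stock = 0, price = 12, doesn't qualify → Group B. {stock=10, origin=handmade, price=5, rating=3}: stock = 10, price = 5, doesn't qualify → Group B. {stock=20, origin=handmade, price=30, rating=5}: stock = 20, price = 30, has this property → Group A. {stock=9, origin=local, price=4, rating=4}: stock = 9, price = 4, doesn't qualify → Group B.

Group B, Group B, Group B, Group A, Group B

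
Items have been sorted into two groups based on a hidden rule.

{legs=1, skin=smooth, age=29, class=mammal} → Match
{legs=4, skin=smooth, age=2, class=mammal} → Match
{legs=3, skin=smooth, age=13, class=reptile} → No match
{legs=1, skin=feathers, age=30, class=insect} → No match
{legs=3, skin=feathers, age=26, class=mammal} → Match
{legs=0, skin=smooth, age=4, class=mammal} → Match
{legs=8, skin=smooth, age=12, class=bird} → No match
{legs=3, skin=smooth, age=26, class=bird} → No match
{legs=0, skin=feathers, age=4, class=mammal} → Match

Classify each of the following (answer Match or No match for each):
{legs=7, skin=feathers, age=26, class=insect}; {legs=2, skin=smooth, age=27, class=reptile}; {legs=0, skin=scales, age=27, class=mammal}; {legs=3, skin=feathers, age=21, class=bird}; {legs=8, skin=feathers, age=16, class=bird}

The pattern is that an item is 'Match' exactly when: class is mammal.
{legs=7, skin=feathers, age=26, class=insect} — class is insect, hence No match. {legs=2, skin=smooth, age=27, class=reptile} — class is reptile, hence No match. {legs=0, skin=scales, age=27, class=mammal} — class is mammal, hence Match. {legs=3, skin=feathers, age=21, class=bird} — class is bird, hence No match. {legs=8, skin=feathers, age=16, class=bird} — class is bird, hence No match.

No match, No match, Match, No match, No match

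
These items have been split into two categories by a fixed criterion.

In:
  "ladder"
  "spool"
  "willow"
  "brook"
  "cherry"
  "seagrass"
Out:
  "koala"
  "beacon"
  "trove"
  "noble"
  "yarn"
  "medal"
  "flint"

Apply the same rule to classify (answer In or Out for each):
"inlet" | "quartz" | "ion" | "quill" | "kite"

Out, Out, Out, In, Out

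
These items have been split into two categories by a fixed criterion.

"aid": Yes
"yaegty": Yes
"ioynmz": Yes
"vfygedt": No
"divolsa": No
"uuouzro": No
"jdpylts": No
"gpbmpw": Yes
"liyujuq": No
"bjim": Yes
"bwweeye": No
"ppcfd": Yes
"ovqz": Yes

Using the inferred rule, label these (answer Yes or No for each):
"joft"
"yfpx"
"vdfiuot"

Yes, Yes, No

The distinguishing property — length ≤ 6 — holds for all the 'Yes' cases and none of the 'No' cases.
"joft": Yes (length 4). "yfpx": Yes (length 4). "vdfiuot": No (length 7).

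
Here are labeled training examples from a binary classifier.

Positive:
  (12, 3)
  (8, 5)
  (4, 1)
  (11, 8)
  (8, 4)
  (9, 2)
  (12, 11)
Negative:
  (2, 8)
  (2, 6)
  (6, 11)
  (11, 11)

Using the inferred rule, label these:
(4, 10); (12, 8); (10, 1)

Negative, Positive, Positive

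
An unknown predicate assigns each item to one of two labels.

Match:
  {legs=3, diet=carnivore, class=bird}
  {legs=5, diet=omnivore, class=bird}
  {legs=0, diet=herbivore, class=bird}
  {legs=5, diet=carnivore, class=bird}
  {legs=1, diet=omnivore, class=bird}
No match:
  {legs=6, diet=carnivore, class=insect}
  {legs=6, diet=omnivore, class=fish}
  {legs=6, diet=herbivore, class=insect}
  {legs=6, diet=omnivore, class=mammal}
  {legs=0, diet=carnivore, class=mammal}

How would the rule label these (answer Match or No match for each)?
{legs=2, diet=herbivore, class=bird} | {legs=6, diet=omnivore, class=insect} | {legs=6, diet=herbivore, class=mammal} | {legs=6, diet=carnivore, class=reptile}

Match, No match, No match, No match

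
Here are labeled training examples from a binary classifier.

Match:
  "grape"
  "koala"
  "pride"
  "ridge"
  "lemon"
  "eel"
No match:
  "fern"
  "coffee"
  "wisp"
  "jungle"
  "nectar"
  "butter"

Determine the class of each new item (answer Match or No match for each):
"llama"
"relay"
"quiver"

The pattern is that an item is 'Match' exactly when: odd length.
"llama" → length 5 → Match. "relay" → length 5 → Match. "quiver" → length 6 → No match.

Match, Match, No match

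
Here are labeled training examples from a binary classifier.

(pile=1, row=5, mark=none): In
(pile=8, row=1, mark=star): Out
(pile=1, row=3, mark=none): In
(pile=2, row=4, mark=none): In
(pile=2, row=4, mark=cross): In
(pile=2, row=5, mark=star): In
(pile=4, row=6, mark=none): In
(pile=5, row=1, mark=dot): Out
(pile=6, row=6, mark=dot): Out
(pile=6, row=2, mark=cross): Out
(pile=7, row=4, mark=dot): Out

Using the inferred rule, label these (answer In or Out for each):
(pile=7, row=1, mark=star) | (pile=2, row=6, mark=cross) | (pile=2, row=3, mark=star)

A rule that fits every label: pile ≤ 4 — true of each 'In' example, false of each 'Out' one.

Out, In, In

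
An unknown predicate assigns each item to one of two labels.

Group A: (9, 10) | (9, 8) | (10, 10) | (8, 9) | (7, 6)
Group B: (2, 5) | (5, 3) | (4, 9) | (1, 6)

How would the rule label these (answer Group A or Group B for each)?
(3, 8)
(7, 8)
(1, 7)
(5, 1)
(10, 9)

Group B, Group A, Group B, Group B, Group A

One predicate separates the groups cleanly: first ≥ 6.
(3, 8) — first 3, hence Group B. (7, 8) — first 7, hence Group A. (1, 7) — first 1, hence Group B. (5, 1) — first 5, hence Group B. (10, 9) — first 10, hence Group A.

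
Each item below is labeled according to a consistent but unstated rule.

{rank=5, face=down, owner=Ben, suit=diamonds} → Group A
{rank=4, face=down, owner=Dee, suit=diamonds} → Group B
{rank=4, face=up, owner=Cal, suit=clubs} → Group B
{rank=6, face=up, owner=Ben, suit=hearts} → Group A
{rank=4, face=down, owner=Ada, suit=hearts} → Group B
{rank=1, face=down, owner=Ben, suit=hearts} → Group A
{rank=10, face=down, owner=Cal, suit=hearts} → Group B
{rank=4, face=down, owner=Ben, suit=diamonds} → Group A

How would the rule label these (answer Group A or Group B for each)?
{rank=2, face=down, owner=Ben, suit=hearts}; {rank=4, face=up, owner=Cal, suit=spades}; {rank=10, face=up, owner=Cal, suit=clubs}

Group A, Group B, Group B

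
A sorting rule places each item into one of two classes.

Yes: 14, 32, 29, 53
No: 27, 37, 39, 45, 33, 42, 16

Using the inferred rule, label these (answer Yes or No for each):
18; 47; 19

Rule: ≡ 2 (mod 3). This holds for each 'Yes' example and fails for each 'No' one.
18 → 18 mod 3 = 0 → No. 47 → 47 mod 3 = 2 → Yes. 19 → 19 mod 3 = 1 → No.

No, Yes, No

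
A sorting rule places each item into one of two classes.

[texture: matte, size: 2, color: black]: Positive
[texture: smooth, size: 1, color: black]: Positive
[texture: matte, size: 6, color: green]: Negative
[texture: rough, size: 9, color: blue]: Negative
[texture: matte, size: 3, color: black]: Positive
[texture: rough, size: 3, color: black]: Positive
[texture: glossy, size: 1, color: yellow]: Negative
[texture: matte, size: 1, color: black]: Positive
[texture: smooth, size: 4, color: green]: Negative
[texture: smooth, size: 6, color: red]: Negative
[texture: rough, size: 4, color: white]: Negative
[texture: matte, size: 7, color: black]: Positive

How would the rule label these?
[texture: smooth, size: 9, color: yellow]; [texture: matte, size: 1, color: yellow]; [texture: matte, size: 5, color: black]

Comparing the two groups points to one rule — color is black.

Negative, Negative, Positive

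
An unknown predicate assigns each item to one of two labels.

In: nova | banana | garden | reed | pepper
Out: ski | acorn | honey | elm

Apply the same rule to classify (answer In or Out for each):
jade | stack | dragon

In, Out, In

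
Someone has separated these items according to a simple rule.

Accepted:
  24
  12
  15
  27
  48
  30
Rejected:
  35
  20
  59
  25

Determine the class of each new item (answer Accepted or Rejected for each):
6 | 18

Accepted, Accepted

One predicate separates the groups cleanly: multiple of 3.
6: 6 = 3·2 — has this property, so Accepted.
18: 18 = 3·6 — has this property, so Accepted.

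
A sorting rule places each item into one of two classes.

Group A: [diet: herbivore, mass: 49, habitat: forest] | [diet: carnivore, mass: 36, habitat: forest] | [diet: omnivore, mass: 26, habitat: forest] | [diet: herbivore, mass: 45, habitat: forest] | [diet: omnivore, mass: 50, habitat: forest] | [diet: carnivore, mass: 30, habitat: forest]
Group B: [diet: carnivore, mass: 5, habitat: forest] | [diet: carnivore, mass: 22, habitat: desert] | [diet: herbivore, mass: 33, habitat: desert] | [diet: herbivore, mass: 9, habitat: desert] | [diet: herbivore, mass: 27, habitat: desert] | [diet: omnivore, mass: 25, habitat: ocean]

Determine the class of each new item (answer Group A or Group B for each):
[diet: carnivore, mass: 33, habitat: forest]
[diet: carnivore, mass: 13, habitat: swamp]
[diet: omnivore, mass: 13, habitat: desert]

The rule appears to be: habitat is forest AND mass ≥ 9.
Group A: [diet: carnivore, mass: 33, habitat: forest], since habitat is forest, mass = 33. Group B: [diet: carnivore, mass: 13, habitat: swamp], since habitat is swamp, mass = 13. Group B: [diet: omnivore, mass: 13, habitat: desert], since habitat is desert, mass = 13.

Group A, Group B, Group B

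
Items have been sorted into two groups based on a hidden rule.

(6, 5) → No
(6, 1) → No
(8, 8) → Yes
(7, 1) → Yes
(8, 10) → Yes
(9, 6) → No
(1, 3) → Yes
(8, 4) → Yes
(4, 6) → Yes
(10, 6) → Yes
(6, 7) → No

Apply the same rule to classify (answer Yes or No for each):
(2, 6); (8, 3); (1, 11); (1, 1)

'Yes' ⟺ sum is even.

Yes, No, Yes, Yes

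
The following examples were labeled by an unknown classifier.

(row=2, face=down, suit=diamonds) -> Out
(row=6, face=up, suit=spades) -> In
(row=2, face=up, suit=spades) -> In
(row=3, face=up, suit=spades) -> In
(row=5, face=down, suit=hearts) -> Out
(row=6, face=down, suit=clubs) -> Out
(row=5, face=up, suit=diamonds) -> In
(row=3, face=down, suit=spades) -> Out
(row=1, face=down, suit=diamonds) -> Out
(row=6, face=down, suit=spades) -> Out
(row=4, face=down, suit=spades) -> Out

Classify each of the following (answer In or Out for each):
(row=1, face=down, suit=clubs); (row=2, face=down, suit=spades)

Out, Out

Rule: face is up. This holds for each 'In' example and fails for each 'Out' one.
(row=1, face=down, suit=clubs): Out (face is down). (row=2, face=down, suit=spades): Out (face is down).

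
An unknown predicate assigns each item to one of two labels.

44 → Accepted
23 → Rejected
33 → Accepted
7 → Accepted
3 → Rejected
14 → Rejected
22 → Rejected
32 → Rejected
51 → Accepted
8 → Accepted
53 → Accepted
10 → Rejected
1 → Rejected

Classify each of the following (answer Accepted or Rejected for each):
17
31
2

Accepted, Rejected, Rejected

'Accepted' ⟺ digit sum ≥ 6.
17: Accepted (digit sum 1+7 = 8).
31: Rejected (digit sum 3+1 = 4).
2: Rejected (digit sum 2).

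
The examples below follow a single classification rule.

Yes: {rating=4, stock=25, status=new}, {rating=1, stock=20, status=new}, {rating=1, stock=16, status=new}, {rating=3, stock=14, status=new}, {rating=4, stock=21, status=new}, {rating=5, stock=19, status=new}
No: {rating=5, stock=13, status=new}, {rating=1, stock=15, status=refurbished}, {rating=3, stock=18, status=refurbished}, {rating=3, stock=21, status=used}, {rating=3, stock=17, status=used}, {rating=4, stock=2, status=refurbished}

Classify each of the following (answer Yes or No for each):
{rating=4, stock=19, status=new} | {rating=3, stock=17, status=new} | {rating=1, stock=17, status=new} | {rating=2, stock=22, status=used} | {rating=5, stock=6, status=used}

Yes, Yes, Yes, No, No

All 'Yes' examples share one property — status is new AND stock ≥ 14 — and every 'No' example lacks it.
{rating=4, stock=19, status=new}: status is new, stock = 19 — qualifies, so Yes. {rating=3, stock=17, status=new}: status is new, stock = 17 — qualifies, so Yes. {rating=1, stock=17, status=new}: status is new, stock = 17 — qualifies, so Yes. {rating=2, stock=22, status=used}: status is used, stock = 22 — fails the rule, so No. {rating=5, stock=6, status=used}: status is used, stock = 6 — fails the rule, so No.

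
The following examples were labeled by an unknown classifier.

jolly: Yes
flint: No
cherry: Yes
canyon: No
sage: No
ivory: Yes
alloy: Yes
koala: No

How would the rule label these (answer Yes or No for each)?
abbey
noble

Yes, No

Checking candidate rules against both groups, what survives is: ends with 'y'.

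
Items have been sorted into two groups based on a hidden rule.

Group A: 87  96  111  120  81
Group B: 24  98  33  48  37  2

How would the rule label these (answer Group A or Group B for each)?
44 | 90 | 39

Group B, Group A, Group B

The common property of the 'Group A' items is: multiple of 3 AND at least 81. No 'Group B' item has it.
44 → 44 = 3·14 + 2, 44 < 81 → Group B. 90 → 90 = 3·30, 90 ≥ 81 → Group A. 39 → 39 = 3·13, 39 < 81 → Group B.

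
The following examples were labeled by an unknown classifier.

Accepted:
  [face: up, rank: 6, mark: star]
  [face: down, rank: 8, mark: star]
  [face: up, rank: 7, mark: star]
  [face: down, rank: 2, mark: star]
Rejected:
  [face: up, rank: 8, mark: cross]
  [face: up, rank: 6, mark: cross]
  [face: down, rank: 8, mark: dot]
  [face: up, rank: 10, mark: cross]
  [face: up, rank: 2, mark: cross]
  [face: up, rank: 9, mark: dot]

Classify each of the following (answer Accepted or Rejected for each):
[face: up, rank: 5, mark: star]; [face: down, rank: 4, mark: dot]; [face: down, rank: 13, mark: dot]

Accepted, Rejected, Rejected

The simplest hypothesis consistent with all the labels is: mark is star.
[face: up, rank: 5, mark: star]: mark is star, qualifies → Accepted.
[face: down, rank: 4, mark: dot]: mark is dot, doesn't qualify → Rejected.
[face: down, rank: 13, mark: dot]: mark is dot, doesn't qualify → Rejected.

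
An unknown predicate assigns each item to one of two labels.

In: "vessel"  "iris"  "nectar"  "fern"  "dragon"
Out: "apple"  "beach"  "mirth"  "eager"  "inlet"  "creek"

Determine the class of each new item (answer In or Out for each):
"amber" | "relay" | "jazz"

Out, Out, In

Rule: even length. This holds for each 'In' example and fails for each 'Out' one.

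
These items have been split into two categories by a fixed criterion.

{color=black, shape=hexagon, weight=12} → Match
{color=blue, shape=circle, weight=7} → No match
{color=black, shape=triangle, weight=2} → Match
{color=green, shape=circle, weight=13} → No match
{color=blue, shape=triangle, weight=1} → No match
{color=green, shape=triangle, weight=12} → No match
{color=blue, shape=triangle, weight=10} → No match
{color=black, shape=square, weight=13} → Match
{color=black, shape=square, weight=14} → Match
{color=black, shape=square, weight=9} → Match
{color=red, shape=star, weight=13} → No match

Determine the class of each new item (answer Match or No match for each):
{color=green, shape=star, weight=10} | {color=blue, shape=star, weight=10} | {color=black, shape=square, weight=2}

No match, No match, Match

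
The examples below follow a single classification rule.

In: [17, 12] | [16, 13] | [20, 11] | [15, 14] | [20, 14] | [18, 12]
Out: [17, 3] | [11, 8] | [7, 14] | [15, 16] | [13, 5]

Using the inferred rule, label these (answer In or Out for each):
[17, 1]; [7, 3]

Out, Out

The common property of the 'In' items is: first > second AND sum ≥ 21. No 'Out' item has it.
[17, 1] — 17 > 1, 17+1 = 18, hence Out. [7, 3] — 7 > 3, 7+3 = 10, hence Out.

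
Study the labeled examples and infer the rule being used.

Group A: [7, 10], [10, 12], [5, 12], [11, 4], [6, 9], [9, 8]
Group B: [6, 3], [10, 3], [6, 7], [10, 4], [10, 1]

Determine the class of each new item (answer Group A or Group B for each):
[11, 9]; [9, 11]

Group A, Group A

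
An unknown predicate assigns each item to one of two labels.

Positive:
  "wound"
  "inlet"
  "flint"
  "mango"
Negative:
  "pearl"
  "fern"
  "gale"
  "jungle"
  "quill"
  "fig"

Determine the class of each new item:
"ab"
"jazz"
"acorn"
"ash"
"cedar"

Negative, Negative, Positive, Negative, Negative

The classifier is using: odd length AND contains 'n'.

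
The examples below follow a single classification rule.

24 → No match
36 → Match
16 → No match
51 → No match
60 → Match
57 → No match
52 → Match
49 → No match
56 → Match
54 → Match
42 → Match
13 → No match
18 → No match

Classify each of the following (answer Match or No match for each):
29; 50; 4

No match, Match, No match

The distinguishing property — even AND at least 36 — holds for all the 'Match' cases and none of the 'No match' cases.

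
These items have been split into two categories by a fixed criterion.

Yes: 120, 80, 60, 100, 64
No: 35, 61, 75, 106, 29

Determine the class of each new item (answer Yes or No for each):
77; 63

No, No

A rule that fits every label: multiple of 4 — true of each 'Yes' example, false of each 'No' one.
77: 77 = 4·19 + 1, fails the rule → No.
63: 63 = 4·15 + 3, fails the rule → No.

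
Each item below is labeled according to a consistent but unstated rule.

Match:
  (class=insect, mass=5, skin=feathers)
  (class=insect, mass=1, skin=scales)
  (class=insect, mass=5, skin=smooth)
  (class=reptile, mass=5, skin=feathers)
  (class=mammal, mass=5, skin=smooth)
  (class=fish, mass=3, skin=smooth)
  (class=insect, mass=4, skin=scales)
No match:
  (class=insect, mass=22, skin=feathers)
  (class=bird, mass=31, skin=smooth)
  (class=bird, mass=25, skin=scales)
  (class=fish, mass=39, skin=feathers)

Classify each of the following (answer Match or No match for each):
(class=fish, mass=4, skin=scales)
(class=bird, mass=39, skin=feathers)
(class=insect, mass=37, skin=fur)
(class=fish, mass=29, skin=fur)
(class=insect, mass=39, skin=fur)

Match, No match, No match, No match, No match

The classifier is using: mass ≤ 5.
(class=fish, mass=4, skin=scales) → mass = 4 → Match. (class=bird, mass=39, skin=feathers) → mass = 39 → No match. (class=insect, mass=37, skin=fur) → mass = 37 → No match. (class=fish, mass=29, skin=fur) → mass = 29 → No match. (class=insect, mass=39, skin=fur) → mass = 39 → No match.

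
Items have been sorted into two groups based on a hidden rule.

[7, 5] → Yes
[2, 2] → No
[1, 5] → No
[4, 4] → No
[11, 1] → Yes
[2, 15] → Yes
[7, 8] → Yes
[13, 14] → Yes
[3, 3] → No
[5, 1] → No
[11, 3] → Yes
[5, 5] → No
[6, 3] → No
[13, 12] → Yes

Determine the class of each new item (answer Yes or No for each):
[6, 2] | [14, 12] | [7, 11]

A rule that fits every label: sum ≥ 12 — true of each 'Yes' example, false of each 'No' one.
[6, 2]: No (6+2 = 8). [14, 12]: Yes (14+12 = 26). [7, 11]: Yes (7+11 = 18).

No, Yes, Yes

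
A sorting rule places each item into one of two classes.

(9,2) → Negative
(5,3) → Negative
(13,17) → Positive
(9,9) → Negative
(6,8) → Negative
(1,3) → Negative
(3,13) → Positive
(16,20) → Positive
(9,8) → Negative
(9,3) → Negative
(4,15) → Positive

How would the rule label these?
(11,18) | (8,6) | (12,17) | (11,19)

The rule appears to be: second ≥ 13.

Positive, Negative, Positive, Positive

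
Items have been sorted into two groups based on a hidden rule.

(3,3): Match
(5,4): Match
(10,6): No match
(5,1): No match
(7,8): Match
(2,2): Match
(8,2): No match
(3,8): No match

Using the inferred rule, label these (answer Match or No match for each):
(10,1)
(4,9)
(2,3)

The rule appears to be: |first − second| ≤ 1.

No match, No match, Match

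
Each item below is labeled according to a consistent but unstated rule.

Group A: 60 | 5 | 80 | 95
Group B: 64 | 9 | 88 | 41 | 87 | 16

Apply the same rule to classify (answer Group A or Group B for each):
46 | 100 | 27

Group B, Group A, Group B

Rule: multiple of 5. This holds for each 'Group A' example and fails for each 'Group B' one.
46: 46 = 5·9 + 1 — fails this test, so Group B. 100: 100 = 5·20 — passes, so Group A. 27: 27 = 5·5 + 2 — fails this test, so Group B.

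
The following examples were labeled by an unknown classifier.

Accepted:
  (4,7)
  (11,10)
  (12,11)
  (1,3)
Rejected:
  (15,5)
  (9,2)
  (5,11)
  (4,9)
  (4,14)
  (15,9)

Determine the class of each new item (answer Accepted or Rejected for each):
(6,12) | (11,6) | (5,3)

Rejected, Rejected, Accepted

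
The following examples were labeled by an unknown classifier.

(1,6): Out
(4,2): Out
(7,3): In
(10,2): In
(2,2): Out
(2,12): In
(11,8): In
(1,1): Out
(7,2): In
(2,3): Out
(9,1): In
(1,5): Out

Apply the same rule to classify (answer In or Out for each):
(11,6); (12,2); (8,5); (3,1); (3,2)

Rule: sum ≥ 9. This holds for each 'In' example and fails for each 'Out' one.
(11,6): In (11+6 = 17). (12,2): In (12+2 = 14). (8,5): In (8+5 = 13). (3,1): Out (3+1 = 4). (3,2): Out (3+2 = 5).

In, In, In, Out, Out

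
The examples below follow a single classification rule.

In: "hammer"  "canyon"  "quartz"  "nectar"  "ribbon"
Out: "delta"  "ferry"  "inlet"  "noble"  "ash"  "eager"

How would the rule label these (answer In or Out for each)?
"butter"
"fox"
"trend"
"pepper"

In, Out, Out, In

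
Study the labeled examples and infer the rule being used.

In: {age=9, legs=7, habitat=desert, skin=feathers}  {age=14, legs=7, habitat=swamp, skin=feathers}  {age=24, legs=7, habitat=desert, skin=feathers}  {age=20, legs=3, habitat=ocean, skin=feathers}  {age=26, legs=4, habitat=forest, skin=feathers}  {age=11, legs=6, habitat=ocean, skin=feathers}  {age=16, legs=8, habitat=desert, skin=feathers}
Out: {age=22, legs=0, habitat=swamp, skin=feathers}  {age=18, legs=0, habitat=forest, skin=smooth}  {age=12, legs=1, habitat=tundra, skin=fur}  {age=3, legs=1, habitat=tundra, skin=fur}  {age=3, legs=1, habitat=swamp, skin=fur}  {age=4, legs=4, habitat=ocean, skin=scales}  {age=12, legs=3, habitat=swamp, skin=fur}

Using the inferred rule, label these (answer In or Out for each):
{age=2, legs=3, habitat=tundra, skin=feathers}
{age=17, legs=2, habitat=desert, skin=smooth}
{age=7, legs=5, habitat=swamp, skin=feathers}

In, Out, In

One predicate separates the groups cleanly: skin is feathers AND legs ≥ 1.
{age=2, legs=3, habitat=tundra, skin=feathers}: skin is feathers, legs = 3 — checks out, so In.
{age=17, legs=2, habitat=desert, skin=smooth}: skin is smooth, legs = 2 — fails the rule, so Out.
{age=7, legs=5, habitat=swamp, skin=feathers}: skin is feathers, legs = 5 — checks out, so In.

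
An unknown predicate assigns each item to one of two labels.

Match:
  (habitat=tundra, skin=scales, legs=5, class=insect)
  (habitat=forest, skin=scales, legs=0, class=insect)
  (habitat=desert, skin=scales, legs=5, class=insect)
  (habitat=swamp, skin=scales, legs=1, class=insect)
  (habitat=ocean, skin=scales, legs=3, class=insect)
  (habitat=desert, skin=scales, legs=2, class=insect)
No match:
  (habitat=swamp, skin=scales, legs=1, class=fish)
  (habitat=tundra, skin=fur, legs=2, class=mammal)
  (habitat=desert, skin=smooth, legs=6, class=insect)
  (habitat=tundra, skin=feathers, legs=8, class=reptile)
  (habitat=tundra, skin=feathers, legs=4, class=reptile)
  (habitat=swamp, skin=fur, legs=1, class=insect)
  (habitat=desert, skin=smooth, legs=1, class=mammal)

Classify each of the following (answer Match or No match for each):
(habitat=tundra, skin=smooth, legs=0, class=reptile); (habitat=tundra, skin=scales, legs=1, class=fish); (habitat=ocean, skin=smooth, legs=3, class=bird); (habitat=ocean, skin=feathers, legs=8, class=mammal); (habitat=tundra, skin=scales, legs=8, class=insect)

No match, No match, No match, No match, Match

The rule appears to be: skin is scales AND class is insect.
(habitat=tundra, skin=smooth, legs=0, class=reptile) → skin is smooth, class is reptile → No match. (habitat=tundra, skin=scales, legs=1, class=fish) → skin is scales, class is fish → No match. (habitat=ocean, skin=smooth, legs=3, class=bird) → skin is smooth, class is bird → No match. (habitat=ocean, skin=feathers, legs=8, class=mammal) → skin is feathers, class is mammal → No match. (habitat=tundra, skin=scales, legs=8, class=insect) → skin is scales, class is insect → Match.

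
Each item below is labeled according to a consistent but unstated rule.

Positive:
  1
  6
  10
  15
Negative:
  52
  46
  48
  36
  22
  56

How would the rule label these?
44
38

'Positive' ⟺ at most 15.
44 — 44 > 15, hence Negative. 38 — 38 > 15, hence Negative.

Negative, Negative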